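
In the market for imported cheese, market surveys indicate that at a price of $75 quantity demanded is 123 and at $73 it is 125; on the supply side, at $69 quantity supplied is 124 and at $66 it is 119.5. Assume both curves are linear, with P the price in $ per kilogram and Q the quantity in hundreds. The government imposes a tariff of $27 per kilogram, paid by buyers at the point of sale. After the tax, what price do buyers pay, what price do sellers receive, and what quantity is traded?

Demand slope: (125 − 123)/(73 − 75) = -1, so Qd = 198 − P.
Supply slope: (119.5 − 124)/(66 − 69) = 1.5, so Qs = 1.5P + 20.5.
Without the tax, 198 − P = 1.5P + 20.5 gives 2.5P = 177.5, so P* = $71 and Q* = 127.
With the tax collected from buyers, demand (in seller-price terms) shifts: Qd = 198 − (P + 27).
Solving gives Q = 110.8 with buyers paying $87.2 and sellers receiving $60.2 (the $27 wedge).
The less price-elastic side of the market bears the larger share of a per-unit tax.

Buyers pay $87.2; sellers receive $60.2; quantity = 110.8.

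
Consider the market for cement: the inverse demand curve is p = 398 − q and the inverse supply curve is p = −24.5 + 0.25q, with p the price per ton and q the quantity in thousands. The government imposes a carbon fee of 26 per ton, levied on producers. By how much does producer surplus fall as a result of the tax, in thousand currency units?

Producer surplus falls by 1703.52 thousand.

Inverting to q(p) form: qd = 398 − p; qs = 4p + 98.
Before the tax: set 398 − p = 4p + 98 → p* = 60, q* = 338.
With the tax collected from producers, supply shifts: qs = 4(p − 26) + 98.
Solving gives q = 317.2 with buyers paying 80.8 and producers receiving 54.8 (the 26 wedge).
ΔPS is the trapezoid between Q = 317.2 and Q = 338 of height 5.2: ½ · (338 + 317.2) · 5.2 = 1703.52.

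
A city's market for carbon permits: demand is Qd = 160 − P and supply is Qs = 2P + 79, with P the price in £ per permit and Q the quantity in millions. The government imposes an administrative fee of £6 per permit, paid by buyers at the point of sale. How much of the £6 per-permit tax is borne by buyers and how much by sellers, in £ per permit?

Without the tax, 160 − P = 2P + 79 gives 3P = 81, so P* = £27 and Q* = 133.
With the tax collected from buyers, demand (in seller-price terms) shifts: Qd = 160 − (P + 6).
New equilibrium: buyers pay £31, sellers receive £25, Q = 129. (Wedge: Pb − Ps = 6.)
Burden on buyers: £4; on sellers: £2. (They sum to £6.)

Buyers bear £4 per permit; sellers bear £2 per permit.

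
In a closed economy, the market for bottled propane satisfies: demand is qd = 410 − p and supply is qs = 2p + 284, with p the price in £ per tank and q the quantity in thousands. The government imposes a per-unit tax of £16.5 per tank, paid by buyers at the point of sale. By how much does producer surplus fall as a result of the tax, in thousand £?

Before the tax: set 410 − p = 2p + 284 → p* = £42, q* = 368.
With the tax collected from buyers, demand (in seller-price terms) shifts: qd = 410 − (p + 16.5).
New equilibrium: buyers pay £53, producers receive £36.5, q = 357. (Wedge: pb − ps = 16.5.)
ΔPS is the trapezoid between Q = 357 and Q = 368 of height £5.5: ½ · (368 + 357) · 5.5 = £1993.75.

Producer surplus falls by £1993.75 thousand.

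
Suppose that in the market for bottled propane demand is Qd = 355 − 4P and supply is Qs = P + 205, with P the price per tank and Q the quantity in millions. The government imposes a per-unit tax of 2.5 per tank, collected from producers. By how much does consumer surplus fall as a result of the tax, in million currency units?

Without the tax, 355 − 4P = P + 205 gives 5P = 150, so P* = 30 and Q* = 235.
With the tax collected from producers, supply shifts: Qs = (P − 2.5) + 205.
Solving gives Q = 233 with buyers paying 30.5 and producers receiving 28 (the 2.5 wedge).
ΔCS is the trapezoid between Q = 233 and Q = 235 of height 0.5: ½ · (235 + 233) · 0.5 = 117.

Consumer surplus falls by 117 million.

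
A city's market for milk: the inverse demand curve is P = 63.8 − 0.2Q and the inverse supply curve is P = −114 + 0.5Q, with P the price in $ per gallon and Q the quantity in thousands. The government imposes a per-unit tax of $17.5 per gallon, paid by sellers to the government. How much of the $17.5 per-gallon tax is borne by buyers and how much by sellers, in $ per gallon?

Buyers bear $5 per gallon; sellers bear $12.5 per gallon.

Rewrite in direct form: Qd = 319 − 5P and Qs = 2P + 228.
Before the tax: set 319 − 5P = 2P + 228 → P* = $13, Q* = 254.
With the tax collected from sellers, supply shifts: Qs = 2(P − 17.5) + 228.
New equilibrium: buyers pay $18, sellers receive $0.5, Q = 229. (Wedge: Pb − Ps = 17.5.)
Burden on buyers: $5; on sellers: $12.5. (They sum to $17.5.)
The less price-elastic side of the market bears the larger share of a per-unit tax.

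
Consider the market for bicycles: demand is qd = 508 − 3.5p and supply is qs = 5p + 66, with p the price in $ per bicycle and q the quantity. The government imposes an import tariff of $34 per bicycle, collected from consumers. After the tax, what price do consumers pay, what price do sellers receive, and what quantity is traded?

Without the tax, 508 − 3.5p = 5p + 66 gives 8.5p = 442, so p* = $52 and q* = 326.
With the tax collected from consumers, demand (in seller-price terms) shifts: qd = 508 − 3.5(p + 34).
New equilibrium: consumers pay $72, sellers receive $38, q = 256. (Wedge: pb − ps = 34.)
The less price-elastic side of the market bears the larger share of a per-unit tax.

Consumers pay $72; sellers receive $38; quantity = 256.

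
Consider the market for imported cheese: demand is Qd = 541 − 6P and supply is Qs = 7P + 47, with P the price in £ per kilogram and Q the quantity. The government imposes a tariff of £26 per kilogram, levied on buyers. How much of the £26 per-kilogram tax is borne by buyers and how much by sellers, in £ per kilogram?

Before the tax: set 541 − 6P = 7P + 47 → P* = £38, Q* = 313.
With the tax collected from buyers, demand (in seller-price terms) shifts: Qd = 541 − 6(P + 26).
Solving gives Q = 229 with buyers paying £52 and sellers receiving £26 (the £26 wedge).
Burden on buyers: £14; on sellers: £12. (They sum to £26.)
The less price-elastic side of the market bears the larger share of a per-unit tax.

Buyers bear £14 per kilogram; sellers bear £12 per kilogram.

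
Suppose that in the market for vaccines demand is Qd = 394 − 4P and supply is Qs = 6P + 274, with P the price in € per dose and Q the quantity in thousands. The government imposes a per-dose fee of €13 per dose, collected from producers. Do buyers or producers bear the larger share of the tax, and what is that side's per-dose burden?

Buyers bear the larger share: €7.8 per dose.

Before the tax: set 394 − 4P = 6P + 274 → P* = €12, Q* = 346.
With the tax collected from producers, supply shifts: Qs = 6(P − 13) + 274.
Solving gives Q = 314.8 with buyers paying €19.8 and producers receiving €6.8 (the €13 wedge).
Per-dose burden: buyers €7.8, producers €5.2.
Buyers take the larger share because demand is less price-elastic here (demand slope 4 vs supply slope 6).
The less price-elastic side of the market bears the larger share of a per-unit tax.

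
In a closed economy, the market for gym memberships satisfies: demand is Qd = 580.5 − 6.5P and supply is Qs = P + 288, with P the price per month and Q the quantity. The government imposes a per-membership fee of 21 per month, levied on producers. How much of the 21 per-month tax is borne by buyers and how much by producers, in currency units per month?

Buyers bear 2.8 per month; producers bear 18.2 per month.

Before the tax: set 580.5 − 6.5P = P + 288 → P* = 39, Q* = 327.
With the tax collected from producers, supply shifts: Qs = (P − 21) + 288.
Solving gives Q = 308.8 with buyers paying 41.8 and producers receiving 20.8 (the 21 wedge).
Burden on buyers: 2.8; on producers: 18.2. (They sum to 21.)
The less price-elastic side of the market bears the larger share of a per-unit tax.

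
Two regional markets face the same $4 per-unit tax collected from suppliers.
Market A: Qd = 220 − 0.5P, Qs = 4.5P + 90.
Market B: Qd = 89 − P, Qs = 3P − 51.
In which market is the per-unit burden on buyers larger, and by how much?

Market A: pre-tax P* = $26, Q* = 207; post-tax Q = 205.2; per-unit burden on buyers = $3.6.
Market B: pre-tax P* = $35, Q* = 54; post-tax Q = 51; per-unit burden on buyers = $3.
Difference: $3.6 vs $3 → market A is larger by $0.6.

Market A, by $0.6.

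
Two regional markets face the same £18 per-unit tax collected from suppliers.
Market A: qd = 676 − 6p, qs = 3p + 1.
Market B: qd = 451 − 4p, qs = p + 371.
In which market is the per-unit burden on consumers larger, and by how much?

Market A: pre-tax p* = £75, q* = 226; post-tax q = 190; per-unit burden on consumers = £6.
Market B: pre-tax p* = £16, q* = 387; post-tax q = 372.6; per-unit burden on consumers = £3.6.
Difference: £6 vs £3.6 → market A is larger by £2.4.

Market A, by £2.4.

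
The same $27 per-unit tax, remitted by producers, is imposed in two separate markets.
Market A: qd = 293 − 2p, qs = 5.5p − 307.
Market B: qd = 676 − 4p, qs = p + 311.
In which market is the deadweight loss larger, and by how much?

Market A, by $243.

Market A: pre-tax p* = $80, q* = 133; post-tax q = 93.4; deadweight loss = $534.6.
Market B: pre-tax p* = $73, q* = 384; post-tax q = 362.4; deadweight loss = $291.6.
Difference: $534.6 vs $291.6 → market A is larger by $243.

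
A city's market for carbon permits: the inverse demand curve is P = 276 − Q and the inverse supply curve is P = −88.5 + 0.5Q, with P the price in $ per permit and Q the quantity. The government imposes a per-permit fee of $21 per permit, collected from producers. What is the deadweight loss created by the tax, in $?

Inverting to Q(P) form: Qd = 276 − P; Qs = 2P + 177.
Before the tax: set 276 − P = 2P + 177 → P* = $33, Q* = 243.
With the tax collected from producers, supply shifts: Qs = 2(P − 21) + 177.
Solving gives Q = 229 with buyers paying $47 and producers receiving $26 (the $21 wedge).
Quantity falls by |ΔQ| = |243 − 229| = 14.
DWL = ½ · t · |ΔQ| = ½ · 21 · 14 = $147.

Deadweight loss = $147.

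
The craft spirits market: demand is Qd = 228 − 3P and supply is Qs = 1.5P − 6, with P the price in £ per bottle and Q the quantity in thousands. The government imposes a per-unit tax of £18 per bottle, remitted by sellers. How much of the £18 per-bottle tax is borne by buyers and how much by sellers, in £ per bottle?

Before the tax: set 228 − 3P = 1.5P − 6 → P* = £52, Q* = 72.
With the tax collected from sellers, supply shifts: Qs = 1.5(P − 18) − 6.
New equilibrium: buyers pay £58, sellers receive £40, Q = 54. (Wedge: Pb − Ps = 18.)
Burden on buyers: £6; on sellers: £12. (They sum to £18.)
The less price-elastic side of the market bears the larger share of a per-unit tax.

Buyers bear £6 per bottle; sellers bear £12 per bottle.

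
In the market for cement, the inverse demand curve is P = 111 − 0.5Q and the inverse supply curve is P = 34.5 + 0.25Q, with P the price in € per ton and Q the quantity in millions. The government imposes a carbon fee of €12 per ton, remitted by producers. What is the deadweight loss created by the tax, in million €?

Rewrite in direct form: Qd = 222 − 2P and Qs = 4P − 138.
Before the tax: set 222 − 2P = 4P − 138 → P* = €60, Q* = 102.
With the tax collected from producers, supply shifts: Qs = 4(P − 12) − 138.
New equilibrium: buyers pay €68, producers receive €56, Q = 86. (Wedge: Pb − Ps = 12.)
Quantity falls by |ΔQ| = |102 − 86| = 16.
DWL = ½ · t · |ΔQ| = ½ · 12 · 16 = €96.

Deadweight loss = €96 million.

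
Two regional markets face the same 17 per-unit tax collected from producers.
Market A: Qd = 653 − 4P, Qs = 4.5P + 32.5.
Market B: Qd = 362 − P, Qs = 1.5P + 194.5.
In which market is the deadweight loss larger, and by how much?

Market A: pre-tax P* = 73, Q* = 361; post-tax Q = 325; deadweight loss = 306.
Market B: pre-tax P* = 67, Q* = 295; post-tax Q = 284.8; deadweight loss = 86.7.
Difference: 306 vs 86.7 → market A is larger by 219.3.

Market A, by 219.3.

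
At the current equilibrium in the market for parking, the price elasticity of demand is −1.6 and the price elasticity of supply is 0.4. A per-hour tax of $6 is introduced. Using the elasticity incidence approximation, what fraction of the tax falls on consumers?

Incidence ratio: consumers' share ≈ εs / (εs + |εd|) = 0.4 / (0.4 + 1.6) = 0.2.
Supply is the less elastic side, so consumers bear the smaller share.

Consumers' share ≈ 0.2.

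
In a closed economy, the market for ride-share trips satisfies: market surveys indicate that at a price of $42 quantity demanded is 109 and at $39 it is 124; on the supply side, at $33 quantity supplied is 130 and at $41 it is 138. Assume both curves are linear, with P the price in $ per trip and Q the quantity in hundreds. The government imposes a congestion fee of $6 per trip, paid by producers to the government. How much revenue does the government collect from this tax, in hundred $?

Tax revenue = $774 hundred.

Demand slope: (124 − 109)/(39 − 42) = -5, so Qd = 319 − 5P.
Supply slope: (138 − 130)/(41 − 33) = 1, so Qs = P + 97.
Without the tax, 319 − 5P = P + 97 gives 6P = 222, so P* = $37 and Q* = 134.
With the tax collected from producers, supply shifts: Qs = (P − 6) + 97.
New equilibrium: buyers pay $38, producers receive $32, Q = 129. (Wedge: Pb − Ps = 6.)
Revenue = t · Q = 6 · 129 = $774.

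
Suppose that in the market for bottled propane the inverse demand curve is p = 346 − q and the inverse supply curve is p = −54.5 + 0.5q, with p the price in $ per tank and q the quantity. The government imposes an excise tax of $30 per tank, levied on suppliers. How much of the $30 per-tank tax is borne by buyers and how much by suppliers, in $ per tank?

Buyers bear $20 per tank; suppliers bear $10 per tank.

Rewrite in direct form: qd = 346 − p and qs = 2p + 109.
Without the tax, 346 − p = 2p + 109 gives 3p = 237, so p* = $79 and q* = 267.
With the tax collected from suppliers, supply shifts: qs = 2(p − 30) + 109.
New equilibrium: buyers pay $99, suppliers receive $69, q = 247. (Wedge: pb − ps = 30.)
Burden on buyers: $20; on suppliers: $10. (They sum to $30.)
The less price-elastic side of the market bears the larger share of a per-unit tax.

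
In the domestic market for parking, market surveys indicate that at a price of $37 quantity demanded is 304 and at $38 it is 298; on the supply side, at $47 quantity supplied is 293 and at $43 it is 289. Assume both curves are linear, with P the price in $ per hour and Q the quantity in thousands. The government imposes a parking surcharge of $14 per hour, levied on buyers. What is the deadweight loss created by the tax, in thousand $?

Demand slope: (298 − 304)/(38 − 37) = -6, so Qd = 526 − 6P.
Supply slope: (289 − 293)/(43 − 47) = 1, so Qs = P + 246.
Before the tax: set 526 − 6P = P + 246 → P* = $40, Q* = 286.
With the tax collected from buyers, demand (in seller-price terms) shifts: Qd = 526 − 6(P + 14).
Solving gives Q = 274 with buyers paying $42 and suppliers receiving $28 (the $14 wedge).
Quantity falls by |ΔQ| = |286 − 274| = 12.
DWL = ½ · t · |ΔQ| = ½ · 14 · 12 = $84.

Deadweight loss = $84 thousand.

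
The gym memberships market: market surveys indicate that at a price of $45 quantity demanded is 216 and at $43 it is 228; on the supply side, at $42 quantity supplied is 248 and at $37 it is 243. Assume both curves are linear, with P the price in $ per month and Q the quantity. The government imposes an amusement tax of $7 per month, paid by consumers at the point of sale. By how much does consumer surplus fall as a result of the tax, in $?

Demand slope: (228 − 216)/(43 − 45) = -6, so Qd = 486 − 6P.
Supply slope: (243 − 248)/(37 − 42) = 1, so Qs = P + 206.
Before the tax: set 486 − 6P = P + 206 → P* = $40, Q* = 246.
With the tax collected from consumers, demand (in seller-price terms) shifts: Qd = 486 − 6(P + 7).
Solving gives Q = 240 with consumers paying $41 and sellers receiving $34 (the $7 wedge).
ΔCS is the trapezoid between Q = 240 and Q = 246 of height $1: ½ · (246 + 240) · 1 = $243.

Consumer surplus falls by $243.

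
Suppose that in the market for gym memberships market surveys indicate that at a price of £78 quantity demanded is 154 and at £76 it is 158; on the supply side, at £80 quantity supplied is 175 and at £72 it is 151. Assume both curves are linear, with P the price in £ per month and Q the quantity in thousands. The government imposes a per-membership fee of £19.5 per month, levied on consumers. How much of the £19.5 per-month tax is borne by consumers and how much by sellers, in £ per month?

Consumers bear £11.7 per month; sellers bear £7.8 per month.

Demand slope: (158 − 154)/(76 − 78) = -2, so Qd = 310 − 2P.
Supply slope: (151 − 175)/(72 − 80) = 3, so Qs = 3P − 65.
Before the tax: set 310 − 2P = 3P − 65 → P* = £75, Q* = 160.
With the tax collected from consumers, demand (in seller-price terms) shifts: Qd = 310 − 2(P + 19.5).
New equilibrium: consumers pay £86.7, sellers receive £67.2, Q = 136.6. (Wedge: Pb − Ps = 19.5.)
Burden on consumers: £11.7; on sellers: £7.8. (They sum to £19.5.)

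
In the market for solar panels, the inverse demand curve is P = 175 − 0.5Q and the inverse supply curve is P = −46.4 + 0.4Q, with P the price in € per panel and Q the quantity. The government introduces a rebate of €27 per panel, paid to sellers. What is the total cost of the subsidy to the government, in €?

Rewrite in direct form: Qd = 350 − 2P and Qs = 2.5P + 116.
Before the subsidy: set 350 − 2P = 2.5P + 116 → P* = €52, Q* = 246.
With a per-unit subsidy paid to sellers, each receives P + 27 per unit sold, so supply becomes Qs = 2.5(P + 27) + 116.
Solving gives Q = 276 with consumers paying €37 and sellers receiving €64 (the €27 wedge).
Outlay = t · Q = 27 · 276 = €7452.

Government outlay = €7452.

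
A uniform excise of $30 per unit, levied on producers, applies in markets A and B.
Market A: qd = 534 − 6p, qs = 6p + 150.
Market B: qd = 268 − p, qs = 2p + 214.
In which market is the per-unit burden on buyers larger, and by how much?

Market A: pre-tax p* = $32, q* = 342; post-tax q = 252; per-unit burden on buyers = $15.
Market B: pre-tax p* = $18, q* = 250; post-tax q = 230; per-unit burden on buyers = $20.
Difference: $15 vs $20 → market B is larger by $5.

Market B, by $5.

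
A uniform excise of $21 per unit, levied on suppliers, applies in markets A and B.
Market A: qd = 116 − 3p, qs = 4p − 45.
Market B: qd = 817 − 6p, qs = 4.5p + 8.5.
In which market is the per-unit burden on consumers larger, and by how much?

Market A: pre-tax p* = $23, q* = 47; post-tax q = 11; per-unit burden on consumers = $12.
Market B: pre-tax p* = $77, q* = 355; post-tax q = 301; per-unit burden on consumers = $9.
Difference: $12 vs $9 → market A is larger by $3.

Market A, by $3.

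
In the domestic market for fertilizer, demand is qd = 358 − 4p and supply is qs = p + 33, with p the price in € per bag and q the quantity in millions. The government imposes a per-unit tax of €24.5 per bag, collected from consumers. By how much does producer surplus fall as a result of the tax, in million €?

Without the tax, 358 − 4p = p + 33 gives 5p = 325, so p* = €65 and q* = 98.
With the tax collected from consumers, demand (in seller-price terms) shifts: qd = 358 − 4(p + 24.5).
New equilibrium: consumers pay €69.9, producers receive €45.4, q = 78.4. (Wedge: pb − ps = 24.5.)
ΔPS is the trapezoid between Q = 78.4 and Q = 98 of height €19.6: ½ · (98 + 78.4) · 19.6 = €1728.72.

Producer surplus falls by €1728.72 million.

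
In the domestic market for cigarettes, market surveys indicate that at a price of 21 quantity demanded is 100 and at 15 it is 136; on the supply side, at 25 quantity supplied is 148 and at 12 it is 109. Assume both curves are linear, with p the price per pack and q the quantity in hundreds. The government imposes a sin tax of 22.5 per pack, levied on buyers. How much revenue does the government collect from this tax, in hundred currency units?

Demand slope: (136 − 100)/(15 − 21) = -6, so qd = 226 − 6p.
Supply slope: (109 − 148)/(12 − 25) = 3, so qs = 3p + 73.
Without the tax, 226 − 6p = 3p + 73 gives 9p = 153, so p* = 17 and q* = 124.
With the tax collected from buyers, demand (in seller-price terms) shifts: qd = 226 − 6(p + 22.5).
New equilibrium: buyers pay 24.5, suppliers receive 2, q = 79. (Wedge: pb − ps = 22.5.)
Revenue = t · Q = 22.5 · 79 = 1777.5.

Tax revenue = 1777.5 hundred.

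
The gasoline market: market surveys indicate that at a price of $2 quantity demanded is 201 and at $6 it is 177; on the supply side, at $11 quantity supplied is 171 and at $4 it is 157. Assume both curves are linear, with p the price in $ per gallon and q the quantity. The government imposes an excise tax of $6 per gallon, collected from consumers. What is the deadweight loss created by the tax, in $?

Demand slope: (177 − 201)/(6 − 2) = -6, so qd = 213 − 6p.
Supply slope: (157 − 171)/(4 − 11) = 2, so qs = 2p + 149.
Before the tax: set 213 − 6p = 2p + 149 → p* = $8, q* = 165.
With the tax collected from consumers, demand (in seller-price terms) shifts: qd = 213 − 6(p + 6).
New equilibrium: consumers pay $9.5, producers receive $3.5, q = 156. (Wedge: pb − ps = 6.)
Quantity falls by |ΔQ| = |165 − 156| = 9.
DWL = ½ · t · |ΔQ| = ½ · 6 · 9 = $27.

Deadweight loss = $27.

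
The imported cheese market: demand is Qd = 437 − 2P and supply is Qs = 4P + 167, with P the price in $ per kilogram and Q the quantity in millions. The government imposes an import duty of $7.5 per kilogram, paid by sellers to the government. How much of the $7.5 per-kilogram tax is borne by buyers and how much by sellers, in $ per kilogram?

Before the tax: set 437 − 2P = 4P + 167 → P* = $45, Q* = 347.
With the tax collected from sellers, supply shifts: Qs = 4(P − 7.5) + 167.
New equilibrium: buyers pay $50, sellers receive $42.5, Q = 337. (Wedge: Pb − Ps = 7.5.)
Burden on buyers: $5; on sellers: $2.5. (They sum to $7.5.)
The less price-elastic side of the market bears the larger share of a per-unit tax.

Buyers bear $5 per kilogram; sellers bear $2.5 per kilogram.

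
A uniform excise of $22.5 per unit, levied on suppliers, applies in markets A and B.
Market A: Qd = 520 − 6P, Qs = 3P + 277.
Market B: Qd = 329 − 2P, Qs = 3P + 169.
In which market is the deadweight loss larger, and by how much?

Market A: pre-tax P* = $27, Q* = 358; post-tax Q = 313; deadweight loss = $506.25.
Market B: pre-tax P* = $32, Q* = 265; post-tax Q = 238; deadweight loss = $303.75.
Difference: $506.25 vs $303.75 → market A is larger by $202.5.

Market A, by $202.5.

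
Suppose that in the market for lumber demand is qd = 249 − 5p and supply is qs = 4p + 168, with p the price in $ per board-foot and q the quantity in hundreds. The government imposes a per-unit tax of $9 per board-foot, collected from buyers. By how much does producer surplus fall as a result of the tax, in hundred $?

Without the tax, 249 − 5p = 4p + 168 gives 9p = 81, so p* = $9 and q* = 204.
With the tax collected from buyers, demand (in seller-price terms) shifts: qd = 249 − 5(p + 9).
New equilibrium: buyers pay $13, suppliers receive $4, q = 184. (Wedge: pb − ps = 9.)
ΔPS is the trapezoid between Q = 184 and Q = 204 of height $5: ½ · (204 + 184) · 5 = $970.

Producer surplus falls by $970 hundred.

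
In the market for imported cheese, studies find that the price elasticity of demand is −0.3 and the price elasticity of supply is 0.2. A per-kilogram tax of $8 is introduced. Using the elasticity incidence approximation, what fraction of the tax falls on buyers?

Incidence ratio: buyers' share ≈ εs / (εs + |εd|) = 0.2 / (0.2 + 0.3) = 0.4.
Supply is the less elastic side, so buyers bear the smaller share.

Buyers' share ≈ 0.4.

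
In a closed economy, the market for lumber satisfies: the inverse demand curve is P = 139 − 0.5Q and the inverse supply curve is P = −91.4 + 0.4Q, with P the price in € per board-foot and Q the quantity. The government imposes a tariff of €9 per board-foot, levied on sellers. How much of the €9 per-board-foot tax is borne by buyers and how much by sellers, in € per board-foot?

Buyers bear €5 per board-foot; sellers bear €4 per board-foot.

Rewrite in direct form: Qd = 278 − 2P and Qs = 2.5P + 228.5.
Without the tax, 278 − 2P = 2.5P + 228.5 gives 4.5P = 49.5, so P* = €11 and Q* = 256.
With the tax collected from sellers, supply shifts: Qs = 2.5(P − 9) + 228.5.
New equilibrium: buyers pay €16, sellers receive €7, Q = 246. (Wedge: Pb − Ps = 9.)
Burden on buyers: €5; on sellers: €4. (They sum to €9.)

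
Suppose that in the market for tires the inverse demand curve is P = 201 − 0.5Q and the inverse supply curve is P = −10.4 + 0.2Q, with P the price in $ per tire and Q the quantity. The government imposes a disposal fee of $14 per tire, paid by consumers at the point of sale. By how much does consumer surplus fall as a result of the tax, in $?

Consumer surplus falls by $2920.

Inverting to Q(P) form: Qd = 402 − 2P; Qs = 5P + 52.
Without the tax, 402 − 2P = 5P + 52 gives 7P = 350, so P* = $50 and Q* = 302.
With the tax collected from consumers, demand (in seller-price terms) shifts: Qd = 402 − 2(P + 14).
Solving gives Q = 282 with consumers paying $60 and sellers receiving $46 (the $14 wedge).
ΔCS is the trapezoid between Q = 282 and Q = 302 of height $10: ½ · (302 + 282) · 10 = $2920.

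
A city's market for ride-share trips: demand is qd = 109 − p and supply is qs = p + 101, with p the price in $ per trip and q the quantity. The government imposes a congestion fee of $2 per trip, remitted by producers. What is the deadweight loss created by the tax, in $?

Before the tax: set 109 − p = p + 101 → p* = $4, q* = 105.
With the tax collected from producers, supply shifts: qs = (p − 2) + 101.
Solving gives q = 104 with consumers paying $5 and producers receiving $3 (the $2 wedge).
Quantity falls by |ΔQ| = |105 − 104| = 1.
DWL = ½ · t · |ΔQ| = ½ · 2 · 1 = $1.

Deadweight loss = $1.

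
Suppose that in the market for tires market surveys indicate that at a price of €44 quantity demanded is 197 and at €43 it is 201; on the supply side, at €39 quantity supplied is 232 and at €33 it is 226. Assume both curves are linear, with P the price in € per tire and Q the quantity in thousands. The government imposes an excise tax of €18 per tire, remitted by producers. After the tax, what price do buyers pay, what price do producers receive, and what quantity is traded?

Demand slope: (201 − 197)/(43 − 44) = -4, so Qd = 373 − 4P.
Supply slope: (226 − 232)/(33 − 39) = 1, so Qs = P + 193.
Before the tax: set 373 − 4P = P + 193 → P* = €36, Q* = 229.
With the tax collected from producers, supply shifts: Qs = (P − 18) + 193.
New equilibrium: buyers pay €39.6, producers receive €21.6, Q = 214.6. (Wedge: Pb − Ps = 18.)

Buyers pay €39.6; producers receive €21.6; quantity = 214.6.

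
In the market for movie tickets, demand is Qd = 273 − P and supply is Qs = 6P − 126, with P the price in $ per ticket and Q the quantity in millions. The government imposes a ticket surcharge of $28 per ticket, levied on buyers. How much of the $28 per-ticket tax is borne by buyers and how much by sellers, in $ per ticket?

Without the tax, 273 − P = 6P − 126 gives 7P = 399, so P* = $57 and Q* = 216.
With the tax collected from buyers, demand (in seller-price terms) shifts: Qd = 273 − (P + 28).
Solving gives Q = 192 with buyers paying $81 and sellers receiving $53 (the $28 wedge).
Burden on buyers: $24; on sellers: $4. (They sum to $28.)
The less price-elastic side of the market bears the larger share of a per-unit tax.

Buyers bear $24 per ticket; sellers bear $4 per ticket.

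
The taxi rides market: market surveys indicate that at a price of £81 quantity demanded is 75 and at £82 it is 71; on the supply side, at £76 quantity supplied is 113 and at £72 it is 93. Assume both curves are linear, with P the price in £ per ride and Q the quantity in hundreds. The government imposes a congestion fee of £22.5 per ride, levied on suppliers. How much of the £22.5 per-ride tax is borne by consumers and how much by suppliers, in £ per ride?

Consumers bear £12.5 per ride; suppliers bear £10 per ride.

Demand slope: (71 − 75)/(82 − 81) = -4, so Qd = 399 − 4P.
Supply slope: (93 − 113)/(72 − 76) = 5, so Qs = 5P − 267.
Without the tax, 399 − 4P = 5P − 267 gives 9P = 666, so P* = £74 and Q* = 103.
With the tax collected from suppliers, supply shifts: Qs = 5(P − 22.5) − 267.
New equilibrium: consumers pay £86.5, suppliers receive £64, Q = 53. (Wedge: Pb − Ps = 22.5.)
Burden on consumers: £12.5; on suppliers: £10. (They sum to £22.5.)
The less price-elastic side of the market bears the larger share of a per-unit tax.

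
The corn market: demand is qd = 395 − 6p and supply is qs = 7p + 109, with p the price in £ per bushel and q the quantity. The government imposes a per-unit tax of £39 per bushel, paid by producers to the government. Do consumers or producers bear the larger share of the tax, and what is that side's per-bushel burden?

Before the tax: set 395 − 6p = 7p + 109 → p* = £22, q* = 263.
With the tax collected from producers, supply shifts: qs = 7(p − 39) + 109.
Solving gives q = 137 with consumers paying £43 and producers receiving £4 (the £39 wedge).
Per-bushel burden: consumers £21, producers £18.
Consumers take the larger share because demand is less price-elastic here (demand slope 6 vs supply slope 7).
The less price-elastic side of the market bears the larger share of a per-unit tax.

Consumers bear the larger share: £21 per bushel.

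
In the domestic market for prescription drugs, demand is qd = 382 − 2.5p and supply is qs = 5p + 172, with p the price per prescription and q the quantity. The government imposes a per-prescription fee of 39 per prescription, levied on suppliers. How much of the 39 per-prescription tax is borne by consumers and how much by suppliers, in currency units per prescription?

Before the tax: set 382 − 2.5p = 5p + 172 → p* = 28, q* = 312.
With the tax collected from suppliers, supply shifts: qs = 5(p − 39) + 172.
Solving gives q = 247 with consumers paying 54 and suppliers receiving 15 (the 39 wedge).
Burden on consumers: 26; on suppliers: 13. (They sum to 39.)
The less price-elastic side of the market bears the larger share of a per-unit tax.

Consumers bear 26 per prescription; suppliers bear 13 per prescription.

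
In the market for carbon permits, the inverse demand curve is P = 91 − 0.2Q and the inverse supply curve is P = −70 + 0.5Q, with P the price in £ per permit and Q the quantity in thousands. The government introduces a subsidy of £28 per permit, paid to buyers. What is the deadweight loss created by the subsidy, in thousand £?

Rewrite in direct form: Qd = 455 − 5P and Qs = 2P + 140.
Before the subsidy: set 455 − 5P = 2P + 140 → P* = £45, Q* = 230.
With a per-unit subsidy paid to buyers, each effectively pays P − 28, so demand becomes Qd = 455 − 5(P − 28).
Solving gives Q = 270 with buyers paying £37 and suppliers receiving £65 (the £28 wedge).
Quantity rises by |ΔQ| = |230 − 270| = 40.
DWL = ½ · t · |ΔQ| = ½ · 28 · 40 = £560.

Deadweight loss = £560 thousand.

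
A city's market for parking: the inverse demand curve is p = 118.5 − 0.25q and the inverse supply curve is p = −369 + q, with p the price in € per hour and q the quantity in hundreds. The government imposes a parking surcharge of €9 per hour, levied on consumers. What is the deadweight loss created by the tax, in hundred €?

Deadweight loss = €32.4 hundred.

Inverting to q(p) form: qd = 474 − 4p; qs = p + 369.
Without the tax, 474 − 4p = p + 369 gives 5p = 105, so p* = €21 and q* = 390.
With the tax collected from consumers, demand (in seller-price terms) shifts: qd = 474 − 4(p + 9).
New equilibrium: consumers pay €22.8, producers receive €13.8, q = 382.8. (Wedge: pb − ps = 9.)
Quantity falls by |ΔQ| = |390 − 382.8| = 7.2.
DWL = ½ · t · |ΔQ| = ½ · 9 · 7.2 = €32.4.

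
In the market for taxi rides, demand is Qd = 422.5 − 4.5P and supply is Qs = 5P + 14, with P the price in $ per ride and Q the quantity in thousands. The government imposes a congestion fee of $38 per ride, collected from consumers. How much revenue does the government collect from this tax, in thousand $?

Without the tax, 422.5 − 4.5P = 5P + 14 gives 9.5P = 408.5, so P* = $43 and Q* = 229.
With the tax collected from consumers, demand (in seller-price terms) shifts: Qd = 422.5 − 4.5(P + 38).
Solving gives Q = 139 with consumers paying $63 and suppliers receiving $25 (the $38 wedge).
Revenue = t · Q = 38 · 139 = $5282.

Tax revenue = $5282 thousand.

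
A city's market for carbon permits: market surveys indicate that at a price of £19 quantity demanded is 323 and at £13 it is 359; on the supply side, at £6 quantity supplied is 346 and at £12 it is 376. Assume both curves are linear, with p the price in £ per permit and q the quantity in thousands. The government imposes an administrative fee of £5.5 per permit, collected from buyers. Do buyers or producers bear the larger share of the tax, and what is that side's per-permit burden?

Demand slope: (359 − 323)/(13 − 19) = -6, so qd = 437 − 6p.
Supply slope: (376 − 346)/(12 − 6) = 5, so qs = 5p + 316.
Before the tax: set 437 − 6p = 5p + 316 → p* = £11, q* = 371.
With the tax collected from buyers, demand (in seller-price terms) shifts: qd = 437 − 6(p + 5.5).
Solving gives q = 356 with buyers paying £13.5 and producers receiving £8 (the £5.5 wedge).
Per-permit burden: buyers £2.5, producers £3.
Producers take the larger share because supply is less price-elastic here (demand slope 6 vs supply slope 5).
The less price-elastic side of the market bears the larger share of a per-unit tax.

Producers bear the larger share: £3 per permit.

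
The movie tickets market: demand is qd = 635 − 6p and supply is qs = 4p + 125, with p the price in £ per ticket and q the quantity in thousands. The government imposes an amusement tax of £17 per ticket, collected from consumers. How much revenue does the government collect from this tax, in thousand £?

Before the tax: set 635 − 6p = 4p + 125 → p* = £51, q* = 329.
With the tax collected from consumers, demand (in seller-price terms) shifts: qd = 635 − 6(p + 17).
Solving gives q = 288.2 with consumers paying £57.8 and sellers receiving £40.8 (the £17 wedge).
Revenue = t · Q = 17 · 288.2 = £4899.4.

Tax revenue = £4899.4 thousand.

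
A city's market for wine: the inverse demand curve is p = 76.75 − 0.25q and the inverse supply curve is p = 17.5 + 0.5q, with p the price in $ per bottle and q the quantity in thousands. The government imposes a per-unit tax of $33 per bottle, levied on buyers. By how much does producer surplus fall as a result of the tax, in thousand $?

Inverting to q(p) form: qd = 307 − 4p; qs = 2p − 35.
Before the tax: set 307 − 4p = 2p − 35 → p* = $57, q* = 79.
With the tax collected from buyers, demand (in seller-price terms) shifts: qd = 307 − 4(p + 33).
New equilibrium: buyers pay $68, suppliers receive $35, q = 35. (Wedge: pb − ps = 33.)
ΔPS is the trapezoid between Q = 35 and Q = 79 of height $22: ½ · (79 + 35) · 22 = $1254.

Producer surplus falls by $1254 thousand.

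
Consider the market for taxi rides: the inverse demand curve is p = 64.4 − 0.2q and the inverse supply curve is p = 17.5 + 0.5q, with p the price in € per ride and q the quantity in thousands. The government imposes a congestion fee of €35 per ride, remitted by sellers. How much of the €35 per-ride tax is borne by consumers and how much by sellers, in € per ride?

Inverting to q(p) form: qd = 322 − 5p; qs = 2p − 35.
Before the tax: set 322 − 5p = 2p − 35 → p* = €51, q* = 67.
With the tax collected from sellers, supply shifts: qs = 2(p − 35) − 35.
Solving gives q = 17 with consumers paying €61 and sellers receiving €26 (the €35 wedge).
Burden on consumers: €10; on sellers: €25. (They sum to €35.)

Consumers bear €10 per ride; sellers bear €25 per ride.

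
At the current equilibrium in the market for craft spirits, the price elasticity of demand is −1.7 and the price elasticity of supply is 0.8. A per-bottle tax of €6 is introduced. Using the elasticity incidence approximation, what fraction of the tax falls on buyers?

Buyers' share ≈ 0.32.

Incidence ratio: buyers' share ≈ εs / (εs + |εd|) = 0.8 / (0.8 + 1.7) = 0.32.
Supply is the less elastic side, so buyers bear the smaller share.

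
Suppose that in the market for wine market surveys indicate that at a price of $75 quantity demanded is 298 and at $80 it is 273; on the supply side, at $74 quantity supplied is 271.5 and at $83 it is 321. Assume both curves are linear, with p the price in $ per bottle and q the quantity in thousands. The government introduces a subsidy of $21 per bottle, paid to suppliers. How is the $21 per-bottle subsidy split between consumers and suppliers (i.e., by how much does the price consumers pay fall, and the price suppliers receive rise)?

Demand slope: (273 − 298)/(80 − 75) = -5, so qd = 673 − 5p.
Supply slope: (321 − 271.5)/(83 − 74) = 5.5, so qs = 5.5p − 135.5.
Before the subsidy: set 673 − 5p = 5.5p − 135.5 → p* = $77, q* = 288.
With a per-unit subsidy paid to suppliers, each receives p + 21 per unit sold, so supply becomes qs = 5.5(p + 21) − 135.5.
Solving gives q = 343 with consumers paying $66 and suppliers receiving $87 (the $21 wedge).
Gain to consumers: $11; to suppliers: $10. (They sum to $21.)

Consumers gain $11 per bottle; suppliers gain $10 per bottle.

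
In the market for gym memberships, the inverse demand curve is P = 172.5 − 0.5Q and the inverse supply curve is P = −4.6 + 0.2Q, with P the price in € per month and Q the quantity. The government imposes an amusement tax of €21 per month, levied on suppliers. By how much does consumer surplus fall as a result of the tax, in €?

Rewrite in direct form: Qd = 345 − 2P and Qs = 5P + 23.
Without the tax, 345 − 2P = 5P + 23 gives 7P = 322, so P* = €46 and Q* = 253.
With the tax collected from suppliers, supply shifts: Qs = 5(P − 21) + 23.
New equilibrium: consumers pay €61, suppliers receive €40, Q = 223. (Wedge: Pb − Ps = 21.)
ΔCS is the trapezoid between Q = 223 and Q = 253 of height €15: ½ · (253 + 223) · 15 = €3570.

Consumer surplus falls by €3570.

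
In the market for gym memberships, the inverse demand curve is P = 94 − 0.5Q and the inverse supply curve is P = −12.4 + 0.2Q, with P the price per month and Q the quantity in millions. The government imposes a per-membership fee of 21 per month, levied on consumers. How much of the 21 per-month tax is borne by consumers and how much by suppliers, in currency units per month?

Rewrite in direct form: Qd = 188 − 2P and Qs = 5P + 62.
Without the tax, 188 − 2P = 5P + 62 gives 7P = 126, so P* = 18 and Q* = 152.
With the tax collected from consumers, demand (in seller-price terms) shifts: Qd = 188 − 2(P + 21).
New equilibrium: consumers pay 33, suppliers receive 12, Q = 122. (Wedge: Pb − Ps = 21.)
Burden on consumers: 15; on suppliers: 6. (They sum to 21.)

Consumers bear 15 per month; suppliers bear 6 per month.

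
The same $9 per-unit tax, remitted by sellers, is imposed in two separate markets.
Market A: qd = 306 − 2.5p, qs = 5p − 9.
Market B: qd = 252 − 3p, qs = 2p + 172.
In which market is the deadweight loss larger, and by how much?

Market A, by $18.9.

Market A: pre-tax p* = $42, q* = 201; post-tax q = 186; deadweight loss = $67.5.
Market B: pre-tax p* = $16, q* = 204; post-tax q = 193.2; deadweight loss = $48.6.
Difference: $67.5 vs $48.6 → market A is larger by $18.9.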